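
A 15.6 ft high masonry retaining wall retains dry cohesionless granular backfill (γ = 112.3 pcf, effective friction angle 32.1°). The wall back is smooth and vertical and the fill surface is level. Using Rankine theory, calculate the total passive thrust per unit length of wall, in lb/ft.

44700 lb/ft

K_p = tan²(45° + φ/2) = 3.268.
P_p = ½ K_p γ H² = 0.5 × 3.268 × 112.3 × 15.6² = 44660 lb/ft.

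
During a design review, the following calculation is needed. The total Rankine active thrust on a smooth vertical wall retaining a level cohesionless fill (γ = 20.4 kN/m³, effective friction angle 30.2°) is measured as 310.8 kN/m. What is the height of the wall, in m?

K_a = 0.3307. P_a = ½ K_a γ H² ⇒ H = √(2P_a/(K_a γ)).
H = √(2×310.8/(0.3307×20.4)) = 9.600 m.

9.60 m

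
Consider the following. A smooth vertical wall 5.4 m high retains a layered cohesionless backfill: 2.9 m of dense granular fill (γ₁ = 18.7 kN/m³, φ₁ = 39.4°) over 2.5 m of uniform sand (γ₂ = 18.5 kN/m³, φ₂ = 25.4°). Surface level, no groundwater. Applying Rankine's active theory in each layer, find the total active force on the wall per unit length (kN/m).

94.9 kN/m

K_a1 = tan²(45°−39.4°/2) = 0.2234; K_a2 = tan²(45°−25.4°/2) = 0.3996.
Layer 1: σ at base = K_a1 γ₁ h₁ = 12.12 kPa; P₁ = ½×12.12×2.9 = 17.57.
Layer 2: σ_v at top = γ₁h₁ = 54.23; σ_h top = K_a2×54.23 = 21.67; σ_h base = K_a2×(54.23+18.5×2.5) = 40.16.
P₂ = ½(21.67+40.16)×2.5 = 77.29. Total P_a = 17.57+77.29 = 94.86 kN/m.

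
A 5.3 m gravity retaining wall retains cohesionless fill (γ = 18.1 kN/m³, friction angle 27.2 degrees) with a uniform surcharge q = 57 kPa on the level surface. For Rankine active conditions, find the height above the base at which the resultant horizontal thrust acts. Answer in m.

2.25 m

K_a = 0.3726.
Triangular part P₁ = ½K_aγH² = 94.72 at H/3 = 1.767 m; rectangular part P₂ = K_a q H = 112.6 at H/2 = 2.650 m.
ȳ = (P₁·1.767 + P₂·2.650)/(P₁+P₂) = 2.246 m.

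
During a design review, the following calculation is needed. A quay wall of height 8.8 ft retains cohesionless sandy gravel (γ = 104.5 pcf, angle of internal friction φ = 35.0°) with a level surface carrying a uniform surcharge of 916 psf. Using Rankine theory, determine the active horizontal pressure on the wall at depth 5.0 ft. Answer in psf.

390 psf

K_a = (1 − sin φ)/(1 + sin φ) = 0.2710.
σ_v = γz + q = 104.5 × 5.0 + 916 = 1438 psf.
σ_h = K_a σ_v = 0.2710 × 1438 = 389.8 psf.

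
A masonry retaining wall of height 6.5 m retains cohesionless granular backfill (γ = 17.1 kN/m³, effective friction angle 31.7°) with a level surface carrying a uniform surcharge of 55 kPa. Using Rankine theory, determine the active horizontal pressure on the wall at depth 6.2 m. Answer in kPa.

50.1 kPa

K_a = (1 − sin φ)/(1 + sin φ) = 0.3111.
σ_v = γz + q = 17.1 × 6.2 + 55 = 161.0 kPa.
σ_h = K_a σ_v = 0.3111 × 161.0 = 50.09 kPa.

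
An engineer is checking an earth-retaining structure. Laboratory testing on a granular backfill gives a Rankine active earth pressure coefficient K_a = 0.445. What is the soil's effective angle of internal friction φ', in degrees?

K_a = tan²(45° − φ/2) ⇒ 45° − φ/2 = arctan(√0.445) = 33.71°.
φ = 2(45° − 33.71°) = 22.59°.

22.6°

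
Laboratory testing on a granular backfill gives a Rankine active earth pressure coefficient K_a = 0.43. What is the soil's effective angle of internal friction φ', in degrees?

K_a = tan²(45° − φ/2) ⇒ 45° − φ/2 = arctan(√0.43) = 33.25°.
φ = 2(45° − 33.25°) = 23.49°.

23.5°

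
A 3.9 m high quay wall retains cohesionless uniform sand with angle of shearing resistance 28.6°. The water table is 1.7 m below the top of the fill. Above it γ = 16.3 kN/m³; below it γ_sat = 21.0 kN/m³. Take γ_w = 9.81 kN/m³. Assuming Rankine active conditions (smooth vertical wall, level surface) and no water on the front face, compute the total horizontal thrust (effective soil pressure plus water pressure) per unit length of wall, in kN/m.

K_a = tan²(45° − φ/2) = 0.3525.
γ' = 21.0 − 9.81 = 11.19 kN/m³. Depth below WT = 2.2 m.
σ'_h at WT = K_a γ d_w = 9.769 kPa; at base = 9.769 + K_a γ' × 2.2 = 18.45 kPa.
P₁ (0–1.7 m) = ½×9.769×1.7 = 8.304. P₂ (1.7–3.9 m) = ½(9.769+18.45)×2.2 = 31.04.
P_w = ½ γ_w h₂² = 0.5×9.81×2.2² = 23.74. Total = 8.304+31.04+23.74 = 63.08 kN/m.

63.1 kN/m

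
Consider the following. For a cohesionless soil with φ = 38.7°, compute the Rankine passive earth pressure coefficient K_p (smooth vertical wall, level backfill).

4.34

K_p = (1 + sin φ)/(1 − sin φ) = tan²(45° + 38.7°/2) = 4.337.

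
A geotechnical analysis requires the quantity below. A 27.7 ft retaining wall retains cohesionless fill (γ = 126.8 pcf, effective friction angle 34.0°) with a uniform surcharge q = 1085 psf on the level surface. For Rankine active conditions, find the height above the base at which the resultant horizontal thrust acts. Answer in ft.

11.0 ft

K_a = 0.2827.
Triangular part P₁ = ½K_aγH² = 13750 at H/3 = 9.233 ft; rectangular part P₂ = K_a q H = 8497 at H/2 = 13.85 ft.
ȳ = (P₁·9.233 + P₂·13.85)/(P₁+P₂) = 11.00 ft.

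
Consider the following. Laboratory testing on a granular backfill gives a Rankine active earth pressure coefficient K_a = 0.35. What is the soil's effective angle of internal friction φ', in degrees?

K_a = tan²(45° − φ/2) ⇒ 45° − φ/2 = arctan(√0.35) = 30.61°.
φ = 2(45° − 30.61°) = 28.78°.

28.8°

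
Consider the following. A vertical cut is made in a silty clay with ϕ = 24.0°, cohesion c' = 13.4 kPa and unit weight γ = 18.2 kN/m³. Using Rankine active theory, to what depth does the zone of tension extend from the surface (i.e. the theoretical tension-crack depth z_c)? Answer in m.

2.27 m

K_a = tan²(45° − 24.0°/2) = 0.4217; √K_a = 0.6494.
The active pressure is zero where K_a γ z = 2c√K_a, so z_c = 2c/(γ√K_a) = 2×13.4/(18.2×0.6494) = 2.267 m.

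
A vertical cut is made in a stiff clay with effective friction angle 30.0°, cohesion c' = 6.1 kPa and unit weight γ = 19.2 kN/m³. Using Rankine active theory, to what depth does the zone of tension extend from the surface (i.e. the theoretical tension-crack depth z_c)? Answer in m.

K_a = tan²(45° − 30.0°/2) = 0.3333; √K_a = 0.5774.
The active pressure is zero where K_a γ z = 2c√K_a, so z_c = 2c/(γ√K_a) = 2×6.1/(19.2×0.5774) = 1.101 m.

1.10 m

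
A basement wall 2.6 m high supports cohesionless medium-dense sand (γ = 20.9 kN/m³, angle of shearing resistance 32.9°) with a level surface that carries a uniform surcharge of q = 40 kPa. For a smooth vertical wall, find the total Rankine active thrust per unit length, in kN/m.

K_a = tan²(45° − φ/2) = 0.2960.
Soil triangle: ½ K_a γ H² = 0.5×0.2960×20.9×2.6² = 20.91 kN/m.
Surcharge rectangle: K_a q H = 0.2960×40×2.6 = 30.79 kN/m.
Total = 20.91 + 30.79 = 51.70 kN/m.

51.7 kN/m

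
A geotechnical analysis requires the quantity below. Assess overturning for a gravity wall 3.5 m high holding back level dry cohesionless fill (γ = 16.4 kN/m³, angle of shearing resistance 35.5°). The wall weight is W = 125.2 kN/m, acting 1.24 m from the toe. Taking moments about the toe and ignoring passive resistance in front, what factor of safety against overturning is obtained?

K_a = tan²(45° − 35.5°/2) = 0.2653.
P_a = ½K_aγH² = 0.5×0.2653×16.4×3.5² = 26.65 kN/m, acting at H/3 = 1.167 m above the base.
Overturning moment M_o = P_a × H/3 = 26.65 × 1.167 = 31.09.
Resisting moment M_r = W × 1.24 = 125.2 × 1.24 = 155.2.
FS_overturning = M_r/M_o = 155.2/31.09 = 4.994.

4.99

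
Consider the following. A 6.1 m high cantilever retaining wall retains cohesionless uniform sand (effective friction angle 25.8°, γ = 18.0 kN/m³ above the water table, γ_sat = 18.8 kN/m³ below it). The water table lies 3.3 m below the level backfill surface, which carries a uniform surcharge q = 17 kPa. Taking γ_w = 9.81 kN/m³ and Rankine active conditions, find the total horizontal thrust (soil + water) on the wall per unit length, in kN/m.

K_a = tan²(45° − φ/2) = 0.3935.
γ' = 18.8 − 9.81 = 8.990 kN/m³. h₂ = H − d_w = 2.8 m.
σ'_h: at surface K_a·q = 6.690; at WT K_a(q+γd_w) = 30.06; at base K_a(q+γd_w+γ'h₂) = 39.97 kPa.
P₁ = ½(6.690+30.06)×3.3 = 60.64; P₂ = ½(30.06+39.97)×2.8 = 98.05; P_w = ½γ_w h₂² = 38.46.
Total = 60.64+98.05+38.46 = 197.1 kN/m.

197 kN/m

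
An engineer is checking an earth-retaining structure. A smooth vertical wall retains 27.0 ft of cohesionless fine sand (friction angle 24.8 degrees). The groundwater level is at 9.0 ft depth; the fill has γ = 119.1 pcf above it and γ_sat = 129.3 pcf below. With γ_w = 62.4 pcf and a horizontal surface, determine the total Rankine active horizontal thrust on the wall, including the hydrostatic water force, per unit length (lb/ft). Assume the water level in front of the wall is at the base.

24400 lb/ft

K_a = tan²(45° − φ/2) = 0.4090.
γ' = 129.3 − 62.4 = 66.90 pcf. Depth below WT = 18.0 ft.
σ'_h at WT = K_a γ d_w = 438.4 psf; at base = 438.4 + K_a γ' × 18.0 = 930.9 psf.
P₁ (0–9.0 ft) = ½×438.4×9.0 = 1973. P₂ (9.0–27.0 ft) = ½(438.4+930.9)×18.0 = 12320.
P_w = ½ γ_w h₂² = 0.5×62.4×18.0² = 10110. Total = 1973+12320+10110 = 24410 lb/ft.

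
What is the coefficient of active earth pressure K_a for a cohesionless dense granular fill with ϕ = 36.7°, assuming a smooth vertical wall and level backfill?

0.252

K_a = (1 − sin φ)/(1 + sin φ) = (1 − sin 36.7°)/(1 + sin 36.7°) = 0.2519.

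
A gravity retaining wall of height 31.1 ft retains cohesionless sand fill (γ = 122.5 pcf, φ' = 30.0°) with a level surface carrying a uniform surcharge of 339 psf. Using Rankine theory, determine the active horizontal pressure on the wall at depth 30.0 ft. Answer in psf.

K_a = (1 − sin φ)/(1 + sin φ) = 0.3333.
σ_v = γz + q = 122.5 × 30.0 + 339 = 4014 psf.
σ_h = K_a σ_v = 0.3333 × 4014 = 1338 psf.

1340 psf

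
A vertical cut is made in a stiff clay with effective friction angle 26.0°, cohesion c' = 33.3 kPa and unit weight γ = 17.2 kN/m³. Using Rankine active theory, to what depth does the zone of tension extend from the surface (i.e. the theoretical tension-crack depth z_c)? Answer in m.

6.20 m

K_a = tan²(45° − 26.0°/2) = 0.3905; √K_a = 0.6249.
The active pressure is zero where K_a γ z = 2c√K_a, so z_c = 2c/(γ√K_a) = 2×33.3/(17.2×0.6249) = 6.197 m.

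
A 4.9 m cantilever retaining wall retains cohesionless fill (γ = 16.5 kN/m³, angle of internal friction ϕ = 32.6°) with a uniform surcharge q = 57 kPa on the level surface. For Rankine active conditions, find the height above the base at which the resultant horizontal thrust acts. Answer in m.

2.11 m

K_a = 0.2997.
Triangular part P₁ = ½K_aγH² = 59.37 at H/3 = 1.633 m; rectangular part P₂ = K_a q H = 83.72 at H/2 = 2.450 m.
ȳ = (P₁·1.633 + P₂·2.450)/(P₁+P₂) = 2.111 m.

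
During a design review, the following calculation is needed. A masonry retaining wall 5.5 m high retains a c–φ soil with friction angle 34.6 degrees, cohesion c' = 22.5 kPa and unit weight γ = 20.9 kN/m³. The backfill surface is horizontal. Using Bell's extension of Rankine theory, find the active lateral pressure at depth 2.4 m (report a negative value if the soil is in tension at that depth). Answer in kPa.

-9.80 kPa

K_a = (1 − sin φ)/(1 + sin φ) = 0.2756.
σ_a = K_a γ z − 2c√K_a = 0.2756×20.9×2.4 − 2×22.5×0.5250 = -9.800 kPa.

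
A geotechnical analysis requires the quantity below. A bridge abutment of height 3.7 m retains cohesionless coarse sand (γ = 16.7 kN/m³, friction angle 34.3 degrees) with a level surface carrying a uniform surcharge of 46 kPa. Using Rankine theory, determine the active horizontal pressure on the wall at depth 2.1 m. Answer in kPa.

22.6 kPa

K_a = (1 − sin φ)/(1 + sin φ) = 0.2792.
σ_v = γz + q = 16.7 × 2.1 + 46 = 81.07 kPa.
σ_h = K_a σ_v = 0.2792 × 81.07 = 22.63 kPa.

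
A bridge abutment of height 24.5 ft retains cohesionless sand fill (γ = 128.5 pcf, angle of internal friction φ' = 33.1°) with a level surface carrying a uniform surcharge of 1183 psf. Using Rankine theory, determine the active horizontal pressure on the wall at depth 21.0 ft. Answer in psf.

K_a = (1 − sin φ)/(1 + sin φ) = 0.2936.
σ_v = γz + q = 128.5 × 21.0 + 1183 = 3882 psf.
σ_h = K_a σ_v = 0.2936 × 3882 = 1140 psf.

1140 psf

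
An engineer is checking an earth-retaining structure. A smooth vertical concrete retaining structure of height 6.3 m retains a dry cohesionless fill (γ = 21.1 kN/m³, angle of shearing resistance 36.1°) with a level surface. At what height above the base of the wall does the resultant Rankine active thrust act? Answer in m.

2.10 m

K_a = 0.2585.
The pressure distribution is triangular, so the resultant acts at H/3 above the base = 6.3/3 = 2.100 m.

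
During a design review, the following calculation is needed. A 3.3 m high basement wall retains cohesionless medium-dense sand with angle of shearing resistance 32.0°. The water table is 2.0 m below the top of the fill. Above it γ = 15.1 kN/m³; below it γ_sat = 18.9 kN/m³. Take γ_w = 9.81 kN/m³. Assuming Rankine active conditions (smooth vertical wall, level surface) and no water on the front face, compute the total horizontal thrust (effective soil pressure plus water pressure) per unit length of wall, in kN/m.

32.0 kN/m

K_a = tan²(45° − φ/2) = 0.3073.
γ' = 18.9 − 9.81 = 9.090 kN/m³. Depth below WT = 1.3 m.
σ'_h at WT = K_a γ d_w = 9.279 kPa; at base = 9.279 + K_a γ' × 1.3 = 12.91 kPa.
P₁ (0–2.0 m) = ½×9.279×2.0 = 9.279. P₂ (2.0–3.3 m) = ½(9.279+12.91)×1.3 = 14.42.
P_w = ½ γ_w h₂² = 0.5×9.81×1.3² = 8.289. Total = 9.279+14.42+8.289 = 31.99 kN/m.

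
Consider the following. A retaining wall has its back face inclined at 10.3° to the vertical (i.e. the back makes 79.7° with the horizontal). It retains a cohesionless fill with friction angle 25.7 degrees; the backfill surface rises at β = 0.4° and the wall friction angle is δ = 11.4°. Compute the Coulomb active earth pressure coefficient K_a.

0.441

K_a = sin²(α+φ) / [sin²α · sin(α−δ) · (1 + √{sin(φ+δ)sin(φ−β) / (sin(α−δ)sin(α+β))})²].
With α = 79.7°, φ = 25.7°, δ = 11.4°, β = 0.4°: K_a = 0.4411.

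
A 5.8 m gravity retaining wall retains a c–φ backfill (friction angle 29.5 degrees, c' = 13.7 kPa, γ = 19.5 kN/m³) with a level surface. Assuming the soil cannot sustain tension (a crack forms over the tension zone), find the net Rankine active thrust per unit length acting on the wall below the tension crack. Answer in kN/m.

38.1 kN/m

K_a = 0.3401; √K_a = 0.5832.
Tension-crack depth z_c = 2c/(γ√K_a) = 2×13.7/(19.5×0.5832) = 2.409 m.
σ_a at base = K_a γ H − 2c√K_a = 0.3401×19.5×5.8 − 2×13.7×0.5832 = 22.49 kPa.
P_a = ½ × 22.49 × (H − z_c) = 0.5×22.49×3.391 = 38.12 kN/m.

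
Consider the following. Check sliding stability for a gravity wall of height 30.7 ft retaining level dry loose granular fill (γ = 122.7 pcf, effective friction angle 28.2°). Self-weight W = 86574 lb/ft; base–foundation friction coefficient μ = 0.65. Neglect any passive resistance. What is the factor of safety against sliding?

2.72

K_a = tan²(45° − 28.2°/2) = 0.3582.
P_a = ½K_aγH² = 0.5×0.3582×122.7×30.7² = 20710 lb/ft, acting at H/3 = 10.23 ft above the base.
FS_sliding = μW / P_a = 0.65×86574 / 20710 = 2.717.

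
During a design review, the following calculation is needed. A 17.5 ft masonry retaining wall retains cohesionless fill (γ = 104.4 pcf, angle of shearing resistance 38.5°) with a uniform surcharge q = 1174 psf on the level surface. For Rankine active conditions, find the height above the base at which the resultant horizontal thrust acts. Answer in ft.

K_a = 0.2327.
Triangular part P₁ = ½K_aγH² = 3719 at H/3 = 5.833 ft; rectangular part P₂ = K_a q H = 4780 at H/2 = 8.750 ft.
ȳ = (P₁·5.833 + P₂·8.750)/(P₁+P₂) = 7.474 ft.

7.47 ft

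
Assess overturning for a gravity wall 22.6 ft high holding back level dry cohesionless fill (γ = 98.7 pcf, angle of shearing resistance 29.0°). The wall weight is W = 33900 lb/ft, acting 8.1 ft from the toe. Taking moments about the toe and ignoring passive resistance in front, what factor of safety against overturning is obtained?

K_a = tan²(45° − 29.0°/2) = 0.3470.
P_a = ½K_aγH² = 0.5×0.3470×98.7×22.6² = 8746 lb/ft, acting at H/3 = 7.533 ft above the base.
Overturning moment M_o = P_a × H/3 = 8746 × 7.533 = 65890.
Resisting moment M_r = W × 8.1 = 33900 × 8.1 = 274600.
FS_overturning = M_r/M_o = 274600/65890 = 4.168.

4.17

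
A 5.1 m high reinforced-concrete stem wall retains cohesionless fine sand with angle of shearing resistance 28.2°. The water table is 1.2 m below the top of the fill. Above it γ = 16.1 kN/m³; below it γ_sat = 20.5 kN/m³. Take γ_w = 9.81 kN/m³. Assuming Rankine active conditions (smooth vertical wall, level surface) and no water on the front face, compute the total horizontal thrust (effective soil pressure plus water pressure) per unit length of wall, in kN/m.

K_a = tan²(45° − φ/2) = 0.3582.
γ' = 20.5 − 9.81 = 10.69 kN/m³. Depth below WT = 3.9 m.
σ'_h at WT = K_a γ d_w = 6.920 kPa; at base = 6.920 + K_a γ' × 3.9 = 21.85 kPa.
P₁ (0–1.2 m) = ½×6.920×1.2 = 4.152. P₂ (1.2–5.1 m) = ½(6.920+21.85)×3.9 = 56.11.
P_w = ½ γ_w h₂² = 0.5×9.81×3.9² = 74.61. Total = 4.152+56.11+74.61 = 134.9 kN/m.

135 kN/m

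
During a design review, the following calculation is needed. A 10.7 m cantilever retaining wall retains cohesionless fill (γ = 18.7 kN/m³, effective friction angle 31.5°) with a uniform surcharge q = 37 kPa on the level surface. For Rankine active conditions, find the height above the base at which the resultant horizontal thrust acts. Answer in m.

K_a = 0.3136.
Triangular part P₁ = ½K_aγH² = 335.7 at H/3 = 3.567 m; rectangular part P₂ = K_a q H = 124.2 at H/2 = 5.350 m.
ȳ = (P₁·3.567 + P₂·5.350)/(P₁+P₂) = 4.048 m.

4.05 m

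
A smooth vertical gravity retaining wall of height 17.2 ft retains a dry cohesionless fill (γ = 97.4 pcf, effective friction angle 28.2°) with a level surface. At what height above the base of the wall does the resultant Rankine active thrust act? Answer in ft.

K_a = 0.3582.
The pressure distribution is triangular, so the resultant acts at H/3 above the base = 17.2/3 = 5.733 ft.

5.73 ft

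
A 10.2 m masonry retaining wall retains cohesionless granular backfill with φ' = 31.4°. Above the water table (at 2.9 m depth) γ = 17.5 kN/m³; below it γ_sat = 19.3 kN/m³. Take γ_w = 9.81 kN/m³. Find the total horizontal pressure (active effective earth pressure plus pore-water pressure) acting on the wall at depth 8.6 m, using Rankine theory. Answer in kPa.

K_a = (1 − sin φ)/(1 + sin φ) = 0.3149.
γ' = 19.3 − 9.81 = 9.490 kN/m³.
Effective vertical stress at 8.6 m: σ'_v = 17.5×2.9 + 9.490×5.70 = 104.8 kPa.
σ'_h = K_a σ'_v = 0.3149 × 104.8 = 33.02 kPa; u = γ_w × 5.70 = 55.92 kPa.
Total σ_h = 33.02 + 55.92 = 88.93 kPa.

88.9 kPa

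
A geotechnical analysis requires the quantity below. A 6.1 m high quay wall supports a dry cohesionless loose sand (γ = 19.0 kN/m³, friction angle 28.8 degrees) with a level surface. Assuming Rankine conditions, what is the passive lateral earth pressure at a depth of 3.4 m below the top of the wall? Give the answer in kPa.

K_p = (1 + sin φ)/(1 − sin φ) = 2.859.
σ_h = K_p γ z = 2.859 × 19.0 × 3.4 = 184.7 kPa.

185 kPa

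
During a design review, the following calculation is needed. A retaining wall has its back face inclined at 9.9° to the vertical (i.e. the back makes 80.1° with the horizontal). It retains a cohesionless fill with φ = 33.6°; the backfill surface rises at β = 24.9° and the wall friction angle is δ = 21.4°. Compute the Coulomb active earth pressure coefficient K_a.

K_a = sin²(α+φ) / [sin²α · sin(α−δ) · (1 + √{sin(φ+δ)sin(φ−β) / (sin(α−δ)sin(α+β))})²].
With α = 80.1°, φ = 33.6°, δ = 21.4°, β = 24.9°: K_a = 0.5253.

0.525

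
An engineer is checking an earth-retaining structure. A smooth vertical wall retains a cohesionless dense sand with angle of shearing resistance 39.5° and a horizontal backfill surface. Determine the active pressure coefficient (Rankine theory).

K_a = tan²(45° − φ/2) = tan²(25.25°) = 0.2224.

0.222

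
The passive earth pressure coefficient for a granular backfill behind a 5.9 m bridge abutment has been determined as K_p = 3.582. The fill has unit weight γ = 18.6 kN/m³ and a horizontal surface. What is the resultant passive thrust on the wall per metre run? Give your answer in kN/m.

P = ½ K_p γ H² = 0.5 × 3.582 × 18.6 × 5.9² = 1160 kN/m.

1160 kN/m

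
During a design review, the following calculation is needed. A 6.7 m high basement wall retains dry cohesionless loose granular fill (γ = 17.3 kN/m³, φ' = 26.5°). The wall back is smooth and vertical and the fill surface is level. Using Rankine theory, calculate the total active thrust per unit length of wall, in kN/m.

149 kN/m

K_a = tan²(45° − φ/2) = 0.3829.
P_a = ½ K_a γ H² = 0.5 × 0.3829 × 17.3 × 6.7² = 148.7 kN/m.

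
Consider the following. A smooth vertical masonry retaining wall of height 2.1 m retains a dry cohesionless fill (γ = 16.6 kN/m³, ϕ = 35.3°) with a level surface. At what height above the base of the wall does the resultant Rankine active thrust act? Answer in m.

K_a = 0.2675.
The pressure distribution is triangular, so the resultant acts at H/3 above the base = 2.1/3 = 0.7000 m.

0.700 m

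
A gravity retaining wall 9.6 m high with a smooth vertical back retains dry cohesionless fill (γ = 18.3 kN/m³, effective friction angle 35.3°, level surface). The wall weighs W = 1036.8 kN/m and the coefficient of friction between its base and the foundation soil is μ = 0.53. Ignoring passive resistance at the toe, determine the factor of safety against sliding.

2.44

K_a = tan²(45° − 35.3°/2) = 0.2675.
P_a = ½K_aγH² = 0.5×0.2675×18.3×9.6² = 225.6 kN/m, acting at H/3 = 3.200 m above the base.
FS_sliding = μW / P_a = 0.53×1036.8 / 225.6 = 2.436.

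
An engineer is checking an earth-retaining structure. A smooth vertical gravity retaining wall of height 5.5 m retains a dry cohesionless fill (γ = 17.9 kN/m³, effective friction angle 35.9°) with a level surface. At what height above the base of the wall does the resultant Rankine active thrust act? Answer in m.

1.83 m

K_a = 0.2607.
The pressure distribution is triangular, so the resultant acts at H/3 above the base = 5.5/3 = 1.833 m.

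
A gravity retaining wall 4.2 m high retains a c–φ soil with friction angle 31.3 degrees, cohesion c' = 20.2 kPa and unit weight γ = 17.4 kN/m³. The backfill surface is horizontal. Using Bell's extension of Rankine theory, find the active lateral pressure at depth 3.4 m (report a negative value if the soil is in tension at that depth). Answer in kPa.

K_a = (1 − sin φ)/(1 + sin φ) = 0.3162.
σ_a = K_a γ z − 2c√K_a = 0.3162×17.4×3.4 − 2×20.2×0.5623 = -4.011 kPa.

-4.01 kPa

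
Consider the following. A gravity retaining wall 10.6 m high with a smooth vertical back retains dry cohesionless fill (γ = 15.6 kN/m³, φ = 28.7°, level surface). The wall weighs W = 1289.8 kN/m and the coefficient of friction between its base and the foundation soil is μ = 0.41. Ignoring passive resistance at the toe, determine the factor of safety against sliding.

1.72

K_a = tan²(45° − 28.7°/2) = 0.3511.
P_a = ½K_aγH² = 0.5×0.3511×15.6×10.6² = 307.7 kN/m, acting at H/3 = 3.533 m above the base.
FS_sliding = μW / P_a = 0.41×1289.8 / 307.7 = 1.718.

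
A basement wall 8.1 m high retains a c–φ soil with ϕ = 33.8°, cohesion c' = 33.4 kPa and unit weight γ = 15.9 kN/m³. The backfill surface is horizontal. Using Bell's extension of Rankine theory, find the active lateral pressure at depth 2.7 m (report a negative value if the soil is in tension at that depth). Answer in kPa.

-23.4 kPa

K_a = (1 − sin φ)/(1 + sin φ) = 0.2851.
σ_a = K_a γ z − 2c√K_a = 0.2851×15.9×2.7 − 2×33.4×0.5340 = -23.43 kPa.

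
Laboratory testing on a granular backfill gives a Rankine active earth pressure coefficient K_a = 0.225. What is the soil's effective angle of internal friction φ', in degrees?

39.2°

K_a = tan²(45° − φ/2) ⇒ 45° − φ/2 = arctan(√0.225) = 25.38°.
φ = 2(45° − 25.38°) = 39.25°.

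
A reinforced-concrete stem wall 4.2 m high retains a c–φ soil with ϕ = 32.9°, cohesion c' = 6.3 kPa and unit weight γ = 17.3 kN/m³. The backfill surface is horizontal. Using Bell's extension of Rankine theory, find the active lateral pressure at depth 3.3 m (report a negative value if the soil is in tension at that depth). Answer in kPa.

K_a = (1 − sin φ)/(1 + sin φ) = 0.2960.
σ_a = K_a γ z − 2c√K_a = 0.2960×17.3×3.3 − 2×6.3×0.5441 = 10.04 kPa.

10.0 kPa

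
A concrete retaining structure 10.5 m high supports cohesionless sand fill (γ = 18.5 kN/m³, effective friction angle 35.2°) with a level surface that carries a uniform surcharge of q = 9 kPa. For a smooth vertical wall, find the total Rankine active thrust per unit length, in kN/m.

K_a = tan²(45° − φ/2) = 0.2687.
Soil triangle: ½ K_a γ H² = 0.5×0.2687×18.5×10.5² = 274.0 kN/m.
Surcharge rectangle: K_a q H = 0.2687×9×10.5 = 25.39 kN/m.
Total = 274.0 + 25.39 = 299.4 kN/m.

299 kN/m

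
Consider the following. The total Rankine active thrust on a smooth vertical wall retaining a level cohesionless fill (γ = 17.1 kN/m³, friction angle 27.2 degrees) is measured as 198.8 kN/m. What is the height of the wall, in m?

7.90 m

K_a = 0.3726. P_a = ½ K_a γ H² ⇒ H = √(2P_a/(K_a γ)).
H = √(2×198.8/(0.3726×17.1)) = 7.900 m.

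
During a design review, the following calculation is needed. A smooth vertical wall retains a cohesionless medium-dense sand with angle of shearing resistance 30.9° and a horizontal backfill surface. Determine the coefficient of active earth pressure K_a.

0.321

K_a = tan²(45° − φ/2) = tan²(29.55°) = 0.3214.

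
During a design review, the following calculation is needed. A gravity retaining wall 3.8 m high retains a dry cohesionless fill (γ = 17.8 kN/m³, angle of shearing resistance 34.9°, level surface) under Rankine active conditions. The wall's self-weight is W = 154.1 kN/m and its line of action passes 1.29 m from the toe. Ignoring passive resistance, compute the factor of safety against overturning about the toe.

K_a = tan²(45° − 34.9°/2) = 0.2721.
P_a = ½K_aγH² = 0.5×0.2721×17.8×3.8² = 34.98 kN/m, acting at H/3 = 1.267 m above the base.
Overturning moment M_o = P_a × H/3 = 34.98 × 1.267 = 44.30.
Resisting moment M_r = W × 1.29 = 154.1 × 1.29 = 198.8.
FS_overturning = M_r/M_o = 198.8/44.30 = 4.487.

4.49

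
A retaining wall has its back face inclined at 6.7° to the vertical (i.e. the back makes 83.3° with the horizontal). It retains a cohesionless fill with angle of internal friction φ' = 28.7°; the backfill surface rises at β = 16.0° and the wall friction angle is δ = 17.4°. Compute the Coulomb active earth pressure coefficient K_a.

K_a = sin²(α+φ) / [sin²α · sin(α−δ) · (1 + √{sin(φ+δ)sin(φ−β) / (sin(α−δ)sin(α+β))})²].
With α = 83.3°, φ = 28.7°, δ = 17.4°, β = 16.0°: K_a = 0.4739.

0.474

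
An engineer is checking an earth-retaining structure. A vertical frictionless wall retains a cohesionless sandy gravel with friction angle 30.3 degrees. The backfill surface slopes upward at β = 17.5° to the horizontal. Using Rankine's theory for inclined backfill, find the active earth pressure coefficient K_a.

K_a = cos β · (cos β − √(cos²β − cos²φ)) / (cos β + √(cos²β − cos²φ)).
cos β = 0.9537, cos φ = 0.8634, √(cos²β − cos²φ) = 0.4051.
K_a = 0.9537 × (0.9537 − 0.4051)/(0.9537 + 0.4051) = 0.3850.

0.385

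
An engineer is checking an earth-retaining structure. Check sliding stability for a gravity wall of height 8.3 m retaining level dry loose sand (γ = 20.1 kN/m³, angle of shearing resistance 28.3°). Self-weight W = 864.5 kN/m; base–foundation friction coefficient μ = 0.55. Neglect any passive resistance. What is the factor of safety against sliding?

1.92

K_a = tan²(45° − 28.3°/2) = 0.3568.
P_a = ½K_aγH² = 0.5×0.3568×20.1×8.3² = 247.0 kN/m, acting at H/3 = 2.767 m above the base.
FS_sliding = μW / P_a = 0.55×864.5 / 247.0 = 1.925.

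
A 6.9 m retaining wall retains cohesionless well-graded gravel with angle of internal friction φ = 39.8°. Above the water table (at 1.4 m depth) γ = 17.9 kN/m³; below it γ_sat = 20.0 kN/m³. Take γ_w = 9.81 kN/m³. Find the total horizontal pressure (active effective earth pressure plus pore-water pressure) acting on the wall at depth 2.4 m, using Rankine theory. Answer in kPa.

17.5 kPa

K_a = (1 − sin φ)/(1 + sin φ) = 0.2194.
γ' = 20.0 − 9.81 = 10.19 kN/m³.
Effective vertical stress at 2.4 m: σ'_v = 17.9×1.4 + 10.19×1.00 = 35.25 kPa.
σ'_h = K_a σ'_v = 0.2194 × 35.25 = 7.735 kPa; u = γ_w × 1.00 = 9.810 kPa.
Total σ_h = 7.735 + 9.810 = 17.54 kPa.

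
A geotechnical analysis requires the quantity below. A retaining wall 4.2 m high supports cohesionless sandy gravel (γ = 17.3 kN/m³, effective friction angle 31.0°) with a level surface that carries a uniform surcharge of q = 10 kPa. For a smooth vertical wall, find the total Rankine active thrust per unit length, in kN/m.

62.3 kN/m

K_a = tan²(45° − φ/2) = 0.3201.
Soil triangle: ½ K_a γ H² = 0.5×0.3201×17.3×4.2² = 48.84 kN/m.
Surcharge rectangle: K_a q H = 0.3201×10×4.2 = 13.44 kN/m.
Total = 48.84 + 13.44 = 62.29 kN/m.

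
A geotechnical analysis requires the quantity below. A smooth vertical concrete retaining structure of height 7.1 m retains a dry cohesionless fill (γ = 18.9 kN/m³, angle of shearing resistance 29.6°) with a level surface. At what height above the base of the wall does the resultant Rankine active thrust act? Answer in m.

K_a = 0.3387.
The pressure distribution is triangular, so the resultant acts at H/3 above the base = 7.1/3 = 2.367 m.

2.37 m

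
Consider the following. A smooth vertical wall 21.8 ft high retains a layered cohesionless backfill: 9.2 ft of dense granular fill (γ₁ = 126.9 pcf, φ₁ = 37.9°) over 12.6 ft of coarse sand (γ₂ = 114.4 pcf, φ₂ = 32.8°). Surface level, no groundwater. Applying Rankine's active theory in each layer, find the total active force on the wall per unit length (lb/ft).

8360 lb/ft

K_a1 = tan²(45°−37.9°/2) = 0.2389; K_a2 = tan²(45°−32.8°/2) = 0.2973.
Layer 1: σ at base = K_a1 γ₁ h₁ = 279.0 psf; P₁ = ½×279.0×9.2 = 1283.
Layer 2: σ_v at top = γ₁h₁ = 1167; σ_h top = K_a2×1167 = 347.0; σ_h base = K_a2×(1167+114.4×12.6) = 775.5.
P₂ = ½(347.0+775.5)×12.6 = 7072. Total P_a = 1283+7072 = 8355 lb/ft.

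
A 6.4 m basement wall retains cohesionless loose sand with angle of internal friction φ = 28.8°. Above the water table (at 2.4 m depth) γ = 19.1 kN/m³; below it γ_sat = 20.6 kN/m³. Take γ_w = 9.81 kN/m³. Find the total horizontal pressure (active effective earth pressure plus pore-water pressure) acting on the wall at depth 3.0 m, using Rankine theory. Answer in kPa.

24.2 kPa

K_a = (1 − sin φ)/(1 + sin φ) = 0.3498.
γ' = 20.6 − 9.81 = 10.79 kN/m³.
Effective vertical stress at 3.0 m: σ'_v = 19.1×2.4 + 10.79×0.600 = 52.31 kPa.
σ'_h = K_a σ'_v = 0.3498 × 52.31 = 18.30 kPa; u = γ_w × 0.600 = 5.886 kPa.
Total σ_h = 18.30 + 5.886 = 24.18 kPa.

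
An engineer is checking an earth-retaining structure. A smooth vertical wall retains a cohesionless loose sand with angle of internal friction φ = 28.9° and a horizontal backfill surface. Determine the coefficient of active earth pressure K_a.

K_a = tan²(45° − φ/2) = tan²(30.55°) = 0.3484.

0.348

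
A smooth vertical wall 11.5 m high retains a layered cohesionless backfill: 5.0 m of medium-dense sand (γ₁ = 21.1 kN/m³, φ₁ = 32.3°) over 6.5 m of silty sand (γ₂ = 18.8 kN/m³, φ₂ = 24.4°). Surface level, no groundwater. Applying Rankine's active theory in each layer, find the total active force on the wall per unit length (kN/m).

530 kN/m

K_a1 = tan²(45°−32.3°/2) = 0.3035; K_a2 = tan²(45°−24.4°/2) = 0.4153.
Layer 1: σ at base = K_a1 γ₁ h₁ = 32.02 kPa; P₁ = ½×32.02×5.0 = 80.04.
Layer 2: σ_v at top = γ₁h₁ = 105.5; σ_h top = K_a2×105.5 = 43.82; σ_h base = K_a2×(105.5+18.8×6.5) = 94.57.
P₂ = ½(43.82+94.57)×6.5 = 449.8. Total P_a = 80.04+449.8 = 529.8 kN/m.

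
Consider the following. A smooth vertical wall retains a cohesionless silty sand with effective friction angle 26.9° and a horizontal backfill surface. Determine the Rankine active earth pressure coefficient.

0.377

K_a = (1 − sin φ)/(1 + sin φ) = (1 − sin 26.9°)/(1 + sin 26.9°) = 0.3770.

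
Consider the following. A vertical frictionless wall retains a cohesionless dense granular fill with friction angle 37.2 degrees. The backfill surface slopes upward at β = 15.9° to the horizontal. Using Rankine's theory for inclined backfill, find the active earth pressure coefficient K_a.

0.271

K_a = cos β · (cos β − √(cos²β − cos²φ)) / (cos β + √(cos²β − cos²φ)).
cos β = 0.9617, cos φ = 0.7965, √(cos²β − cos²φ) = 0.5390.
K_a = 0.9617 × (0.9617 − 0.5390)/(0.9617 + 0.5390) = 0.2709.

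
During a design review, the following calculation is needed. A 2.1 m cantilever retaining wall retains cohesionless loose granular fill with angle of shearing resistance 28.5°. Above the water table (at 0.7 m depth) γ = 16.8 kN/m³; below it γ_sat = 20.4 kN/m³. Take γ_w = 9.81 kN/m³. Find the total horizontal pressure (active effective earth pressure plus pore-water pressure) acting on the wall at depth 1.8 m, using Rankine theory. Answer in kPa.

19.1 kPa

K_a = (1 − sin φ)/(1 + sin φ) = 0.3540.
γ' = 20.4 − 9.81 = 10.59 kN/m³.
Effective vertical stress at 1.8 m: σ'_v = 16.8×0.7 + 10.59×1.10 = 23.41 kPa.
σ'_h = K_a σ'_v = 0.3540 × 23.41 = 8.286 kPa; u = γ_w × 1.10 = 10.79 kPa.
Total σ_h = 8.286 + 10.79 = 19.08 kPa.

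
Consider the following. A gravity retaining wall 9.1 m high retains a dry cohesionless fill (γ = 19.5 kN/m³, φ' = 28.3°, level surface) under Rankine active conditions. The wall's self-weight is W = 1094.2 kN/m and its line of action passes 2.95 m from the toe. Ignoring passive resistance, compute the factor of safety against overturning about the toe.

K_a = tan²(45° − 28.3°/2) = 0.3568.
P_a = ½K_aγH² = 0.5×0.3568×19.5×9.1² = 288.1 kN/m, acting at H/3 = 3.033 m above the base.
Overturning moment M_o = P_a × H/3 = 288.1 × 3.033 = 873.8.
Resisting moment M_r = W × 2.95 = 1094.2 × 2.95 = 3228.
FS_overturning = M_r/M_o = 3228/873.8 = 3.694.

3.69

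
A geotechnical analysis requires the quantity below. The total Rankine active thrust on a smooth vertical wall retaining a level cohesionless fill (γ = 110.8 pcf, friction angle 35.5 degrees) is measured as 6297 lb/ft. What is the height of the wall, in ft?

K_a = 0.2653. P_a = ½ K_a γ H² ⇒ H = √(2P_a/(K_a γ)).
H = √(2×6297/(0.2653×110.8)) = 20.70 ft.

20.7 ft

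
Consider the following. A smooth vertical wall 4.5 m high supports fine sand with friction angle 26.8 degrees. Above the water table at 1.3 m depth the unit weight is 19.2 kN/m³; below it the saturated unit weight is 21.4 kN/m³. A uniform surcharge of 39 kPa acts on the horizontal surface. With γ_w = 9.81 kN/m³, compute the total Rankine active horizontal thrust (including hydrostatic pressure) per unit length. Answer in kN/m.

K_a = tan²(45° − φ/2) = 0.3785.
γ' = 21.4 − 9.81 = 11.59 kN/m³. h₂ = H − d_w = 3.2 m.
σ'_h: at surface K_a·q = 14.76; at WT K_a(q+γd_w) = 24.21; at base K_a(q+γd_w+γ'h₂) = 38.24 kPa.
P₁ = ½(14.76+24.21)×1.3 = 25.33; P₂ = ½(24.21+38.24)×3.2 = 99.92; P_w = ½γ_w h₂² = 50.23.
Total = 25.33+99.92+50.23 = 175.5 kN/m.

175 kN/m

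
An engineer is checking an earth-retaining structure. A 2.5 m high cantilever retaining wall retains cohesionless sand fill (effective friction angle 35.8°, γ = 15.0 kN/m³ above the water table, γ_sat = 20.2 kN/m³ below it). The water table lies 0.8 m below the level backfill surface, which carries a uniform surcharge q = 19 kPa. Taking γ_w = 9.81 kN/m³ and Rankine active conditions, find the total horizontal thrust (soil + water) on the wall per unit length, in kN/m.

K_a = tan²(45° − φ/2) = 0.2619.
γ' = 20.2 − 9.81 = 10.39 kN/m³. h₂ = H − d_w = 1.7 m.
σ'_h: at surface K_a·q = 4.975; at WT K_a(q+γd_w) = 8.118; at base K_a(q+γd_w+γ'h₂) = 12.74 kPa.
P₁ = ½(4.975+8.118)×0.8 = 5.237; P₂ = ½(8.118+12.74)×1.7 = 17.73; P_w = ½γ_w h₂² = 14.18.
Total = 5.237+17.73+14.18 = 37.14 kN/m.

37.1 kN/m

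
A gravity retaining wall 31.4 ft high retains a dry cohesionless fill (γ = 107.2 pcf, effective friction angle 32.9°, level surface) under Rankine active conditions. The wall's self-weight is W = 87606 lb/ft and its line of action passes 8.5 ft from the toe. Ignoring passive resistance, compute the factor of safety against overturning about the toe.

K_a = tan²(45° − 32.9°/2) = 0.2960.
P_a = ½K_aγH² = 0.5×0.2960×107.2×31.4² = 15640 lb/ft, acting at H/3 = 10.47 ft above the base.
Overturning moment M_o = P_a × H/3 = 15640 × 10.47 = 163700.
Resisting moment M_r = W × 8.5 = 87606 × 8.5 = 744700.
FS_overturning = M_r/M_o = 744700/163700 = 4.548.

4.55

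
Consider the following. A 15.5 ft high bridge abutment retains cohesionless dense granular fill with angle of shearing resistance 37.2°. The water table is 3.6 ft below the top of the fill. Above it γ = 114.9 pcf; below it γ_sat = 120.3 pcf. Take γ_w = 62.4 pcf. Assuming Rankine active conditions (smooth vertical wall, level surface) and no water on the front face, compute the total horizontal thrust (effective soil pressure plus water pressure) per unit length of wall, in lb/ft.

6820 lb/ft

K_a = tan²(45° − φ/2) = 0.2464.
γ' = 120.3 − 62.4 = 57.90 pcf. Depth below WT = 11.9 ft.
σ'_h at WT = K_a γ d_w = 101.9 psf; at base = 101.9 + K_a γ' × 11.9 = 271.7 psf.
P₁ (0–3.6 ft) = ½×101.9×3.6 = 183.5. P₂ (3.6–15.5 ft) = ½(101.9+271.7)×11.9 = 2223.
P_w = ½ γ_w h₂² = 0.5×62.4×11.9² = 4418. Total = 183.5+2223+4418 = 6825 lb/ft.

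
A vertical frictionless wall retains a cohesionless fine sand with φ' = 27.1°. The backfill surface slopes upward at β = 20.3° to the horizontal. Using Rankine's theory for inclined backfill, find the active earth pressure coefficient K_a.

K_a = cos β · (cos β − √(cos²β − cos²φ)) / (cos β + √(cos²β − cos²φ)).
cos β = 0.9379, cos φ = 0.8902, √(cos²β − cos²φ) = 0.2952.
K_a = 0.9379 × (0.9379 − 0.2952)/(0.9379 + 0.2952) = 0.4888.

0.489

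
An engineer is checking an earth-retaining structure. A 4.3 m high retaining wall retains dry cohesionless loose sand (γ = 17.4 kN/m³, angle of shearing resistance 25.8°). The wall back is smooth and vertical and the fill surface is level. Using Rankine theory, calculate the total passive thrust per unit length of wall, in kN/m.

409 kN/m

K_p = tan²(45° + φ/2) = 2.541.
P_p = ½ K_p γ H² = 0.5 × 2.541 × 17.4 × 4.3² = 408.8 kN/m.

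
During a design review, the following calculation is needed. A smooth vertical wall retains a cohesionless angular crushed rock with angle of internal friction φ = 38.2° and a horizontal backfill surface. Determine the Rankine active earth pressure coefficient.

K_a = tan²(45° − φ/2) = tan²(25.90°) = 0.2358.

0.236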